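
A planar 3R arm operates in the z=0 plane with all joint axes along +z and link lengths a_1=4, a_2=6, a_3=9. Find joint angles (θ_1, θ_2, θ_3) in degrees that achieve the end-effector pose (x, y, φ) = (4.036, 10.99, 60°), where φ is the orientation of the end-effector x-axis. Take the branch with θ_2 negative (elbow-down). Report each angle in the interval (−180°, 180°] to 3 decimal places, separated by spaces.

wrist centre = target − a_3·(cos φ, sin φ) = (-0.4640, 3.1958)
cos θ_2 = (10.4283−4²−6²)/(2·4·6) = -0.8661; θ_2 = -150.0060° (elbow-down)
β = atan2(3.1958,-0.4640) = 98.2612°; ψ = atan2(-2.9995,-1.1965) = -111.7468°
θ_1 = β − ψ = 210.0080°
θ_3 = φ − θ_1 − θ_2 = -0.0020° (wrapped to (-180°,180°])

-149.992 -150.006 -0.002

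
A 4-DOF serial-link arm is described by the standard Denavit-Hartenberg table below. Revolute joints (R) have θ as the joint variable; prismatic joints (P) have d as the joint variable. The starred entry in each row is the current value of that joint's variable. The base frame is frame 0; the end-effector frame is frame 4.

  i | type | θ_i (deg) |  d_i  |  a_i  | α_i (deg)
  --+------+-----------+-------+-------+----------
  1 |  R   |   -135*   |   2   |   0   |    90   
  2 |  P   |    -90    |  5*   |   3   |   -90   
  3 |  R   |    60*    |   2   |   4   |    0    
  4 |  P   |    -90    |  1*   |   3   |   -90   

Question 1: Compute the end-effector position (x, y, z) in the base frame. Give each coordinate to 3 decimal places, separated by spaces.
-4.268 0.025 -5.598

after link 1: o_1 = (0.0000, 0.0000, 2.0000)
after link 2: o_2 = (-3.5355, 3.5355, -1.0000)
after link 3: o_3 = (-2.5003, -0.3282, -3.0000)
after link 4: o_4 = (-4.2680, 0.0254, -5.5981)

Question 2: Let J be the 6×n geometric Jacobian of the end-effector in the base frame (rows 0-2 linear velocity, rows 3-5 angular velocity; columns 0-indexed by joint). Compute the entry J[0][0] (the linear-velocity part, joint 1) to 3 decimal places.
-0.025

axis z_0 = ẑ; lever o_n−o_0 = (-4.2680,0.0254,-5.5981)
cross product → J_v[:, 0] = (-0.0254,-4.2680,0.0000)
J_ω[:, 0] = z_0
entry J[0][0] = -0.0254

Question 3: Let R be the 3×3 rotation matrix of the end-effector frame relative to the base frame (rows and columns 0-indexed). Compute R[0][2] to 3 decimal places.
0.612

End-effector z-axis (col 2 of R) = (0.6124,-0.6124,-0.5000)
R[0][2] = 0.6124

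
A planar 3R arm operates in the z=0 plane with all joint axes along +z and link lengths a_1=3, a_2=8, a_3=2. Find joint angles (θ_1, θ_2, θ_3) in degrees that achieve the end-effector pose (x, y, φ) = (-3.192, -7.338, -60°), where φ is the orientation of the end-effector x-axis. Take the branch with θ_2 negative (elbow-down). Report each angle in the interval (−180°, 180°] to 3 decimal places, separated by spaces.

-28.574 -120.001 88.575

wrist centre = target − a_3·(cos φ, sin φ) = (-4.1920, -5.6059)
cos θ_2 = (48.9995−3²−8²)/(2·3·8) = -0.5000; θ_2 = -120.0006° (elbow-down)
β = atan2(-5.6059,-4.1920) = -126.7883°; ψ = atan2(-6.9282,-1.0001) = -98.2139°
θ_1 = β − ψ = -28.5744°
θ_3 = φ − θ_1 − θ_2 = 88.5750° (wrapped to (-180°,180°])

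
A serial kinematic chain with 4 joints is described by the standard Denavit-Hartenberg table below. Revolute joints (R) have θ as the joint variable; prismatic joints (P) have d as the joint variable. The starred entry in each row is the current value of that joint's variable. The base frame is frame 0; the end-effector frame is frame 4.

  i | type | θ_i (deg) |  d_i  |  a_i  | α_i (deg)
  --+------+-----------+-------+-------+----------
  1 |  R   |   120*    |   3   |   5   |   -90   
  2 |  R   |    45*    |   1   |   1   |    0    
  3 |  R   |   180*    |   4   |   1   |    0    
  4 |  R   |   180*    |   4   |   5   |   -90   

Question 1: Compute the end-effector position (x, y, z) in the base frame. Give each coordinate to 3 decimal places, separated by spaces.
-12.062 2.892 -0.536

after link 1: o_1 = (-2.5000, 4.3301, 3.0000)
after link 2: o_2 = (-3.7196, 4.4425, 2.2929)
after link 3: o_3 = (-6.8301, 1.8301, 3.0000)
after link 4: o_4 = (-12.0620, 2.8920, -0.5355)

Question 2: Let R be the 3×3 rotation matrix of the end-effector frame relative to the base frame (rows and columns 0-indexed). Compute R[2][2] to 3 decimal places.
End-effector z-axis (col 2 of R) = (0.3536,-0.6124,-0.7071)
R[2][2] = -0.7071

-0.707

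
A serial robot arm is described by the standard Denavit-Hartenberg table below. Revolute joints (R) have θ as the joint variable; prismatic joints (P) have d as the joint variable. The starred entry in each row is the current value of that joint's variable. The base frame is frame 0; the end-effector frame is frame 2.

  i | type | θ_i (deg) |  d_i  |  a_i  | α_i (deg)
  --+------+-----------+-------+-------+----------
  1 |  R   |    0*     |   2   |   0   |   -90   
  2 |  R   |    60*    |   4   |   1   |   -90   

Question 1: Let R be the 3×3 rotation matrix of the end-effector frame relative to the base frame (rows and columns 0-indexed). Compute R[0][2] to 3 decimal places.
End-effector z-axis (col 2 of R) = (-0.8660,0.0000,-0.5000)
R[0][2] = -0.8660

-0.866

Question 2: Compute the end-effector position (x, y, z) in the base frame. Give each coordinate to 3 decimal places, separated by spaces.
0.500 4.000 1.134

after link 1: o_1 = (0.0000, 0.0000, 2.0000)
after link 2: o_2 = (0.5000, 4.0000, 1.1340)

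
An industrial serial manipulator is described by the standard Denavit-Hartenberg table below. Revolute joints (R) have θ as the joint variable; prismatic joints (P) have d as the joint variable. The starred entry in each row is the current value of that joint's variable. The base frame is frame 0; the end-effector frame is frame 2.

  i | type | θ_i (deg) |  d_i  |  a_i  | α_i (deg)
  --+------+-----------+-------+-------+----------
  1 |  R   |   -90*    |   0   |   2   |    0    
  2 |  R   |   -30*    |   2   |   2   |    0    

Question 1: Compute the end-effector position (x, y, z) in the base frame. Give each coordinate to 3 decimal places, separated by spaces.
after link 1: o_1 = (0.0000, -2.0000, 0.0000)
after link 2: o_2 = (-1.0000, -3.7321, 2.0000)

-1.000 -3.732 2.000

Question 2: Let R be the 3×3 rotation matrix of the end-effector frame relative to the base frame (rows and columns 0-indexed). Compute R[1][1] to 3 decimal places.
-0.500

End-effector y-axis (col 1 of R) = (0.8660,-0.5000,0.0000)
R[1][1] = -0.5000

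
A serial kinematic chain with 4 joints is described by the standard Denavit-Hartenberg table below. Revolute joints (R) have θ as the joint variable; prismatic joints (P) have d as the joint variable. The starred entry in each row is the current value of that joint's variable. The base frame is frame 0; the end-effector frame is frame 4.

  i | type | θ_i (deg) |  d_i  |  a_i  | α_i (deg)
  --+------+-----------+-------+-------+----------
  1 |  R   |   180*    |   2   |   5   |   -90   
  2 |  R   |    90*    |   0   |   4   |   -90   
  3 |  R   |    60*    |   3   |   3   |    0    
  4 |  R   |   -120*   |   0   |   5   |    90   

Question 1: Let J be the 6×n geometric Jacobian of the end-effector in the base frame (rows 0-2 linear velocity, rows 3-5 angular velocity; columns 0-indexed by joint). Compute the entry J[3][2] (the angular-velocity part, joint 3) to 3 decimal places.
1.000

axis z_2 = (1.0000,-0.0000,-0.0000); lever o_n−o_2 = (3.0000,-1.7321,-4.0000)
cross product → J_v[:, 2] = (0.0000,4.0000,-1.7321)
J_ω[:, 2] = z_2
entry J[3][2] = 1.0000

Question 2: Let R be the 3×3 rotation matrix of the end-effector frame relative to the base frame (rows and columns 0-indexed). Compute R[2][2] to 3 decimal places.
End-effector z-axis (col 2 of R) = (0.0000,-0.5000,0.8660)
R[2][2] = 0.8660

0.866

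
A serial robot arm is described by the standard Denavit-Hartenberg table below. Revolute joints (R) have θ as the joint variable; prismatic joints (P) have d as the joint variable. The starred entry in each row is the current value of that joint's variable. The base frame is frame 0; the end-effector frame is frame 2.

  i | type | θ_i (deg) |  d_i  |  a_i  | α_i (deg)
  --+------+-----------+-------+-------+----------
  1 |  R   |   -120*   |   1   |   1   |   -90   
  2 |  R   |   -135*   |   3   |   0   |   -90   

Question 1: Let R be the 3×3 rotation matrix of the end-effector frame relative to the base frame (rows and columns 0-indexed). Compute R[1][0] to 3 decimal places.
0.612

End-effector x-axis (col 0 of R) = (0.3536,0.6124,0.7071)
R[1][0] = 0.6124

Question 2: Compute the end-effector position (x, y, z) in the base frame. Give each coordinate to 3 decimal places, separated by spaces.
after link 1: o_1 = (-0.5000, -0.8660, 1.0000)
after link 2: o_2 = (2.0981, -2.3660, 1.0000)

2.098 -2.366 1.000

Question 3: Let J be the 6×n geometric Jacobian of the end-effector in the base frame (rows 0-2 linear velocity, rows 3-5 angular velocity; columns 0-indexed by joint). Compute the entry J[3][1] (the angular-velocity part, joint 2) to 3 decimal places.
0.866

axis z_1 = (0.8660,-0.5000,0.0000); lever o_n−o_1 = (2.5981,-1.5000,0.0000)
cross product → J_v[:, 1] = (-0.0000,-0.0000,0.0000)
J_ω[:, 1] = z_1
entry J[3][1] = 0.8660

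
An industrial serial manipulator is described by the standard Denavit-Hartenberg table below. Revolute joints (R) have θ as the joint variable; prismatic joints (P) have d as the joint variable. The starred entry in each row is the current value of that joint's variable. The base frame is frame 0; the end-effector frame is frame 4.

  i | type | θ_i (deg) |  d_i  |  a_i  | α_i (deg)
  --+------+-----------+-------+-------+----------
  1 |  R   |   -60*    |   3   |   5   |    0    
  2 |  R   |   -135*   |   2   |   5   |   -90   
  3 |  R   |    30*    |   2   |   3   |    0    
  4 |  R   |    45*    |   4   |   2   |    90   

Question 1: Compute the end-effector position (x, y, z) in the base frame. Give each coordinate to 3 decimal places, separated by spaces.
after link 1: o_1 = (2.5000, -4.3301, 3.0000)
after link 2: o_2 = (-2.3296, -3.0360, 5.0000)
after link 3: o_3 = (-5.3568, -4.2955, 3.5000)
after link 4: o_4 = (-6.8921, -8.0252, 1.5681)

-6.892 -8.025 1.568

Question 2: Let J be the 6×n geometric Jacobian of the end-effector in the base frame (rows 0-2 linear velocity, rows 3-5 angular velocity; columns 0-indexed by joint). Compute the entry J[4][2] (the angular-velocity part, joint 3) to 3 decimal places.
axis z_2 = (-0.2588,-0.9659,0.0000); lever o_n−o_2 = (-4.5625,-4.9891,-3.4319)
cross product → J_v[:, 2] = (3.3149,-0.8882,-3.1157)
J_ω[:, 2] = z_2
entry J[4][2] = -0.9659

-0.966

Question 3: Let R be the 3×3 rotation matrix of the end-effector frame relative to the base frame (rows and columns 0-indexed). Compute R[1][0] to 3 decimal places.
0.067

End-effector x-axis (col 0 of R) = (-0.2500,0.0670,-0.9659)
R[1][0] = 0.0670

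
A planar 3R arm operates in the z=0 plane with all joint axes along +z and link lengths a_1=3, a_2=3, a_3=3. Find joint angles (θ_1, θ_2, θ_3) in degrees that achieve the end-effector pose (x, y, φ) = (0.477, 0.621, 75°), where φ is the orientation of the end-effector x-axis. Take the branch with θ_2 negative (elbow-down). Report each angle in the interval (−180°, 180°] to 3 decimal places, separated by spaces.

wrist centre = target − a_3·(cos φ, sin φ) = (-0.2995, -2.2768)
cos θ_2 = (5.2734−3²−3²)/(2·3·3) = -0.7070; θ_2 = -134.9941° (elbow-down)
β = atan2(-2.2768,-0.2995) = -97.4929°; ψ = atan2(-2.1215,0.8789) = -67.4970°
θ_1 = β − ψ = -29.9959°
θ_3 = φ − θ_1 − θ_2 = -120.0100° (wrapped to (-180°,180°])

-29.996 -134.994 -120.010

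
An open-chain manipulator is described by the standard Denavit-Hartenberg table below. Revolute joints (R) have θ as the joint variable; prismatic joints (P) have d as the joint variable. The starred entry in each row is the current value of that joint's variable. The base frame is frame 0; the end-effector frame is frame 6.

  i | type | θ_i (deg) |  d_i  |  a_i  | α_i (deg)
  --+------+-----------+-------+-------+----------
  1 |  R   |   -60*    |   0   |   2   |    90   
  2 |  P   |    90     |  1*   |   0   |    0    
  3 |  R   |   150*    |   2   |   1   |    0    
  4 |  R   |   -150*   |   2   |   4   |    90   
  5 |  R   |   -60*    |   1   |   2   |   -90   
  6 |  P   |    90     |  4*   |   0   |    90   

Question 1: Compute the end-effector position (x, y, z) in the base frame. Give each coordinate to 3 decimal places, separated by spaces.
after link 1: o_1 = (1.0000, -1.7321, 0.0000)
after link 2: o_2 = (0.1340, -2.2321, 0.0000)
after link 3: o_3 = (-1.8481, -2.7990, -0.8660)
after link 4: o_4 = (-3.5801, -3.7990, 3.1340)
after link 5: o_5 = (-1.5801, -3.7990, 4.1340)
after link 6: o_6 = (-3.3122, -4.7990, 7.5981)

-3.312 -4.799 7.598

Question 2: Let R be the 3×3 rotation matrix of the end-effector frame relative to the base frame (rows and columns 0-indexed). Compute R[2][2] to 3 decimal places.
0.500

End-effector z-axis (col 2 of R) = (0.7500,0.4330,0.5000)
R[2][2] = 0.5000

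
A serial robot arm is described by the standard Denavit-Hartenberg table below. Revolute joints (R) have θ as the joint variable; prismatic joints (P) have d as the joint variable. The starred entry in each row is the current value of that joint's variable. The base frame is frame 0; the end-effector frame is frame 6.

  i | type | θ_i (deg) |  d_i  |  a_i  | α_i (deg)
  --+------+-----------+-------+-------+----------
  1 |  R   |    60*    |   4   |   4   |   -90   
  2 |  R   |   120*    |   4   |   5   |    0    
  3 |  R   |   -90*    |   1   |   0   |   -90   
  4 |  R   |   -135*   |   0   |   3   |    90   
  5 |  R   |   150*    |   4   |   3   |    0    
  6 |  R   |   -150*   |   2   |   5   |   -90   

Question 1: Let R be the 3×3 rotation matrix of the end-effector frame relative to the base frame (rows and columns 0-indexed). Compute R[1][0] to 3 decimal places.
-0.177

End-effector x-axis (col 0 of R) = (-0.9186,-0.1768,0.3536)
R[1][0] = -0.1768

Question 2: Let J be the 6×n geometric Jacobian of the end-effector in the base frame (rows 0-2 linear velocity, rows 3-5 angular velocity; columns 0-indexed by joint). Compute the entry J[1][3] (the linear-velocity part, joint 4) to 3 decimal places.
3.714

axis z_3 = (-0.2500,-0.4330,-0.8660); lever o_n−o_3 = (-3.4999,-6.9078,2.7322)
cross product → J_v[:, 3] = (-7.1653,3.7140,0.2115)
J_ω[:, 3] = z_3
entry J[1][3] = 3.7140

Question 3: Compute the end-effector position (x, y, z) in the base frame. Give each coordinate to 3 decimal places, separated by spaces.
after link 1: o_1 = (2.0000, 3.4641, 4.0000)
after link 2: o_2 = (-2.7141, 3.2990, -0.3301)
after link 3: o_3 = (-3.5801, 3.7990, -0.3301)
after link 4: o_4 = (-6.3358, 3.2687, 0.7305)
after link 5: o_5 = (-3.0996, -0.4571, -0.0729)
after link 6: o_6 = (-7.0800, -3.1087, 2.4020)

-7.080 -3.109 2.402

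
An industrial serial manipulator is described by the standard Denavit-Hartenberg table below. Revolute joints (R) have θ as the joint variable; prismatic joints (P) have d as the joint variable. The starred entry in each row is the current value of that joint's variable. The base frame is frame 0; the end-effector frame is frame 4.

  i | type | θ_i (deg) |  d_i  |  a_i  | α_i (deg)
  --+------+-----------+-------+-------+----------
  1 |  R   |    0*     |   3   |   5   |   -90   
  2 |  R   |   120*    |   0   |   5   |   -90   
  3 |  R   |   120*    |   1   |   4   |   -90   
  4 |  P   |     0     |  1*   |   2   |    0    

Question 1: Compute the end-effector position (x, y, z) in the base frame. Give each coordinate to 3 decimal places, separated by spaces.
3.567 -4.696 2.518

after link 1: o_1 = (5.0000, 0.0000, 3.0000)
after link 2: o_2 = (2.5000, 0.0000, -1.3301)
after link 3: o_3 = (2.6340, -3.4641, 0.9019)
after link 4: o_4 = (3.5670, -4.6962, 2.5179)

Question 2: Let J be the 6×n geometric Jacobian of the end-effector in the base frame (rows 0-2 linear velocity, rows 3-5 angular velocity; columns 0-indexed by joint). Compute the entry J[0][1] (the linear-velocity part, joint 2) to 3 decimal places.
axis z_1 = (0.0000,1.0000,0.0000); lever o_n−o_1 = (-1.4330,-4.6962,-0.4821)
cross product → J_v[:, 1] = (-0.4821,-0.0000,1.4330)
J_ω[:, 1] = z_1
entry J[0][1] = -0.4821

-0.482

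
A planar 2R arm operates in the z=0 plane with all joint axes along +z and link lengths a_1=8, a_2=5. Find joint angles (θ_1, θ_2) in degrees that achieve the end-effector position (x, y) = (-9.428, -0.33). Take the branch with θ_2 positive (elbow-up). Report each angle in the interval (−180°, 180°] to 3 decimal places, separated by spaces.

149.998 90.003

cos θ_2 = (88.9961−8²−5²)/(2·8·5) = -0.0000; θ_2 = 90.0028° (elbow-up)
β = atan2(-0.3300,-9.4280) = -177.9953°; ψ = atan2(5.0000,7.9998) = 32.0062°
θ_1 = β − ψ = -210.0015°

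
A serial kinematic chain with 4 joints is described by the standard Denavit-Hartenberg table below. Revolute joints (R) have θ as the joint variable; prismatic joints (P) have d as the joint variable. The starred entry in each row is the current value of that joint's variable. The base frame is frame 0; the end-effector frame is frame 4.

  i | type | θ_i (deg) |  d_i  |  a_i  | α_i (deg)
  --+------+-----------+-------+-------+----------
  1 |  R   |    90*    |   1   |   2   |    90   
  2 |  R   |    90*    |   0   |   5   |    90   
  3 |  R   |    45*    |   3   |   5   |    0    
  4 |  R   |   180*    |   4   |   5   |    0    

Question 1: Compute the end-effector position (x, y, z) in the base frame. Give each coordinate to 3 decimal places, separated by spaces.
after link 1: o_1 = (0.0000, 2.0000, 1.0000)
after link 2: o_2 = (-0.0000, 2.0000, 6.0000)
after link 3: o_3 = (3.5355, 5.0000, 9.5355)
after link 4: o_4 = (0.0000, 9.0000, 6.0000)

0.000 9.000 6.000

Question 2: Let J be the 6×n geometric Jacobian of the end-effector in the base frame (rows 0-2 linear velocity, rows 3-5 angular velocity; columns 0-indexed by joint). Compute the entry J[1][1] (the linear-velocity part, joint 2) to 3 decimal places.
-5.000

axis z_1 = (1.0000,-0.0000,0.0000); lever o_n−o_1 = (0.0000,7.0000,5.0000)
cross product → J_v[:, 1] = (-0.0000,-5.0000,7.0000)
J_ω[:, 1] = z_1
entry J[1][1] = -5.0000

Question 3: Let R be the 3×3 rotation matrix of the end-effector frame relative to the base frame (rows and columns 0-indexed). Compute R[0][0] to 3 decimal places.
-0.707

End-effector x-axis (col 0 of R) = (-0.7071,0.0000,-0.7071)
R[0][0] = -0.7071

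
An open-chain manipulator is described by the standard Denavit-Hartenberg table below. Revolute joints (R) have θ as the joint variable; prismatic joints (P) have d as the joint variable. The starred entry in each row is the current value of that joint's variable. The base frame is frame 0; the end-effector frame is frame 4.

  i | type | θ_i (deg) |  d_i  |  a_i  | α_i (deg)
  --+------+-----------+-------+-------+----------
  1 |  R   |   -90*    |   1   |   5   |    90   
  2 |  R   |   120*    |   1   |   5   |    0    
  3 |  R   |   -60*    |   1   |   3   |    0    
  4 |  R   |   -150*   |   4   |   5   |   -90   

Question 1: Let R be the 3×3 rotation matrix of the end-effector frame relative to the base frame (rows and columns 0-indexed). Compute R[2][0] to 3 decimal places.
-1.000

End-effector x-axis (col 0 of R) = (-0.0000,0.0000,-1.0000)
R[2][0] = -1.0000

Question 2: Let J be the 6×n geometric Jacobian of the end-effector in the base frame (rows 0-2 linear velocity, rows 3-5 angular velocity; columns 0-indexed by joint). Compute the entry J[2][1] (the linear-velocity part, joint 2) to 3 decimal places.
axis z_1 = (-1.0000,-0.0000,0.0000); lever o_n−o_1 = (-6.0000,1.0000,1.9282)
cross product → J_v[:, 1] = (-0.0000,1.9282,-1.0000)
J_ω[:, 1] = z_1
entry J[2][1] = -1.0000

-1.000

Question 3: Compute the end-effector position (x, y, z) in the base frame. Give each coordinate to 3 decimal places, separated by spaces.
after link 1: o_1 = (0.0000, -5.0000, 1.0000)
after link 2: o_2 = (-1.0000, -2.5000, 5.3301)
after link 3: o_3 = (-2.0000, -4.0000, 7.9282)
after link 4: o_4 = (-6.0000, -4.0000, 2.9282)

-6.000 -4.000 2.928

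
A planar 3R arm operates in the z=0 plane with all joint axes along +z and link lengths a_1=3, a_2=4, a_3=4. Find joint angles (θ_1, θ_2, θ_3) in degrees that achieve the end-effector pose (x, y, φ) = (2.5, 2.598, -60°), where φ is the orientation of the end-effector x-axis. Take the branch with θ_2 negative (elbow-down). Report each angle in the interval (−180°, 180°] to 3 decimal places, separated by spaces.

120.001 -60.003 -119.999

wrist centre = target − a_3·(cos φ, sin φ) = (0.5000, 6.0621)
cos θ_2 = (36.9991−3²−4²)/(2·3·4) = 0.5000; θ_2 = -60.0025° (elbow-down)
β = atan2(6.0621,0.5000) = 85.2849°; ψ = atan2(-3.4642,4.9998) = -34.7165°
θ_1 = β − ψ = 120.0015°
θ_3 = φ − θ_1 − θ_2 = -119.9989° (wrapped to (-180°,180°])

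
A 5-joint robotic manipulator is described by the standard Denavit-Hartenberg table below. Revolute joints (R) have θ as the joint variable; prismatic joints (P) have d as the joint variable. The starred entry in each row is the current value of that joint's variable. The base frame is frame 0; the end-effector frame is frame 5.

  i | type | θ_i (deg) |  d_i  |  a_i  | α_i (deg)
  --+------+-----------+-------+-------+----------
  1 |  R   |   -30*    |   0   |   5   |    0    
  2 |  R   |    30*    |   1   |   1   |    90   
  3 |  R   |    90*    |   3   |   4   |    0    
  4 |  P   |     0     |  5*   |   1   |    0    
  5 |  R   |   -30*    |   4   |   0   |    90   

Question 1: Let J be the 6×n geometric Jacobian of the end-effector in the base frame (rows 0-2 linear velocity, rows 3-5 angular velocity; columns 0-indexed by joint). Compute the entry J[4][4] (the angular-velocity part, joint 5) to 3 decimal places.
-1.000

axis z_4 = (0.0000,-1.0000,0.0000); lever o_n−o_4 = (0.0000,-4.0000,0.0000)
cross product → J_v[:, 4] = (0.0000,0.0000,0.0000)
J_ω[:, 4] = z_4
entry J[4][4] = -1.0000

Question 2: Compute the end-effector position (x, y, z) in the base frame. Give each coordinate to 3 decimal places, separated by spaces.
5.330 -14.500 6.000

after link 1: o_1 = (4.3301, -2.5000, 0.0000)
after link 2: o_2 = (5.3301, -2.5000, 1.0000)
after link 3: o_3 = (5.3301, -5.5000, 5.0000)
after link 4: o_4 = (5.3301, -10.5000, 6.0000)
after link 5: o_5 = (5.3301, -14.5000, 6.0000)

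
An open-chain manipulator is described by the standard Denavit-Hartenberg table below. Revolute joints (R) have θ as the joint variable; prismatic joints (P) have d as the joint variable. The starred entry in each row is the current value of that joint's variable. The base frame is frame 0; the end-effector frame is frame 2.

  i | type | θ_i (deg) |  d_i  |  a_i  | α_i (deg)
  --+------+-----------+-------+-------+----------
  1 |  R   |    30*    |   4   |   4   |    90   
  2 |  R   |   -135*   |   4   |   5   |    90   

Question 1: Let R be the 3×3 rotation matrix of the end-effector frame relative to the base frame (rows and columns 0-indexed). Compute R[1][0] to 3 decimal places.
End-effector x-axis (col 0 of R) = (-0.6124,-0.3536,-0.7071)
R[1][0] = -0.3536

-0.354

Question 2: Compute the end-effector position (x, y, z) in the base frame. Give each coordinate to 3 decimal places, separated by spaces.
2.402 -3.232 0.464

after link 1: o_1 = (3.4641, 2.0000, 4.0000)
after link 2: o_2 = (2.4022, -3.2319, 0.4645)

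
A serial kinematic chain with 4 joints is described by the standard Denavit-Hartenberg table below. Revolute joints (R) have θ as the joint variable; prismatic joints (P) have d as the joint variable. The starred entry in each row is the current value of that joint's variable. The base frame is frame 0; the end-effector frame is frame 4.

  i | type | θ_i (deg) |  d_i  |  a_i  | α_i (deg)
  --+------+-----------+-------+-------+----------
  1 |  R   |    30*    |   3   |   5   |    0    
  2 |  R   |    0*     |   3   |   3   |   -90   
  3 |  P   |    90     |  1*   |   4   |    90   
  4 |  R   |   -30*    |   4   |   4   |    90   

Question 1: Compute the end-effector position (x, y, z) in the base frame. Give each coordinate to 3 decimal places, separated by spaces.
after link 1: o_1 = (4.3301, 2.5000, 3.0000)
after link 2: o_2 = (6.9282, 4.0000, 6.0000)
after link 3: o_3 = (6.4282, 4.8660, 2.0000)
after link 4: o_4 = (10.8923, 5.1340, -1.4641)

10.892 5.134 -1.464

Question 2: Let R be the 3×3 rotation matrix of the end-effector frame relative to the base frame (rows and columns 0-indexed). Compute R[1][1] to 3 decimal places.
0.500

End-effector y-axis (col 1 of R) = (0.8660,0.5000,0.0000)
R[1][1] = 0.5000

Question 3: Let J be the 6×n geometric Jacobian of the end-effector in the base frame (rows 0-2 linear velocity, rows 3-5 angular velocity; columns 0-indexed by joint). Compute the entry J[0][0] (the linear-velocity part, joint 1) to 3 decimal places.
-5.134

axis z_0 = ẑ; lever o_n−o_0 = (10.8923,5.1340,-1.4641)
cross product → J_v[:, 0] = (-5.1340,10.8923,0.0000)
J_ω[:, 0] = z_0
entry J[0][0] = -5.1340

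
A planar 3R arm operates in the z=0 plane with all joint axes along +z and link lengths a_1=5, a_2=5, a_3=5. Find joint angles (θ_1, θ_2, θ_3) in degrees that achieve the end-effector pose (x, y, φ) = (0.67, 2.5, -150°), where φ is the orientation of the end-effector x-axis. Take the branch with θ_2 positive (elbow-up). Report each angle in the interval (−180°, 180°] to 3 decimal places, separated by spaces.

0.000 89.999 120.001

wrist centre = target − a_3·(cos φ, sin φ) = (5.0001, 5.0000)
cos θ_2 = (50.0013−5²−5²)/(2·5·5) = 0.0000; θ_2 = 89.9985° (elbow-up)
β = atan2(5.0000,5.0001) = 44.9993°; ψ = atan2(5.0000,5.0001) = 44.9993°
θ_1 = β − ψ = 0.0000°
θ_3 = φ − θ_1 − θ_2 = 120.0015° (wrapped to (-180°,180°])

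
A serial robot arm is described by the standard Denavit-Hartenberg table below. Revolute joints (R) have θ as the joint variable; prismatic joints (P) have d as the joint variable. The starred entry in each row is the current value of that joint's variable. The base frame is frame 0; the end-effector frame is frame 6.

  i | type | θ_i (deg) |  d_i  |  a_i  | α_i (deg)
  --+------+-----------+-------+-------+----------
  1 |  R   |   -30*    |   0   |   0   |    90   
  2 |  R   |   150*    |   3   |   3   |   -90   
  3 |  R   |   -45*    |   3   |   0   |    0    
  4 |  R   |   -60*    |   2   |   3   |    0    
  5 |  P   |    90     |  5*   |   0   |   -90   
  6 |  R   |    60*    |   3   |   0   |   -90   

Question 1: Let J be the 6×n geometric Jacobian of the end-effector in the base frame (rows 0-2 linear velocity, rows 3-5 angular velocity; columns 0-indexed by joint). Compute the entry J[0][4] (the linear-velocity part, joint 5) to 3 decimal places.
prismatic axis z_4 = (-0.4330,0.2500,-0.8660)
J_v[:, 4] = z_4; J_ω[:, 4] = (0,0,0)
entry J[0][4] = -0.4330

-0.433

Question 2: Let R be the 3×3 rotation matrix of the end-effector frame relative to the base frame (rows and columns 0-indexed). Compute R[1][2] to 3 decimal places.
-0.293

End-effector z-axis (col 2 of R) = (0.9560,-0.2931,0.0148)
R[1][2] = -0.2931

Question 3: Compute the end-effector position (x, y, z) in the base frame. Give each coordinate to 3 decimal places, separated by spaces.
-8.080 1.201 -7.160

after link 1: o_1 = (0.0000, 0.0000, 0.0000)
after link 2: o_2 = (-3.7500, -1.2990, 1.5000)
after link 3: o_3 = (-5.0490, -0.5490, -1.0981)
after link 4: o_4 = (-6.7816, -2.8948, -3.2184)
after link 5: o_5 = (-8.9467, -1.6448, -7.5485)
after link 6: o_6 = (-8.0801, 1.2010, -7.1603)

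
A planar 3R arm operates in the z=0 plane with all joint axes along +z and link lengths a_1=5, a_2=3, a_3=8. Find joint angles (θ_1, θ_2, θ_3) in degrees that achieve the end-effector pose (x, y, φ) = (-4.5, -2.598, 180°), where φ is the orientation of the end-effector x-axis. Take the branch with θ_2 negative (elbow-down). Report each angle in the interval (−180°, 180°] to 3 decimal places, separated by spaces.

wrist centre = target − a_3·(cos φ, sin φ) = (3.5000, -2.5980)
cos θ_2 = (18.9996−5²−3²)/(2·5·3) = -0.5000; θ_2 = -120.0009° (elbow-down)
β = atan2(-2.5980,3.5000) = -36.5860°; ψ = atan2(-2.5981,3.5000) = -36.5868°
θ_1 = β − ψ = 0.0009°
θ_3 = φ − θ_1 − θ_2 = -60.0000° (wrapped to (-180°,180°])

0.001 -120.001 -60.000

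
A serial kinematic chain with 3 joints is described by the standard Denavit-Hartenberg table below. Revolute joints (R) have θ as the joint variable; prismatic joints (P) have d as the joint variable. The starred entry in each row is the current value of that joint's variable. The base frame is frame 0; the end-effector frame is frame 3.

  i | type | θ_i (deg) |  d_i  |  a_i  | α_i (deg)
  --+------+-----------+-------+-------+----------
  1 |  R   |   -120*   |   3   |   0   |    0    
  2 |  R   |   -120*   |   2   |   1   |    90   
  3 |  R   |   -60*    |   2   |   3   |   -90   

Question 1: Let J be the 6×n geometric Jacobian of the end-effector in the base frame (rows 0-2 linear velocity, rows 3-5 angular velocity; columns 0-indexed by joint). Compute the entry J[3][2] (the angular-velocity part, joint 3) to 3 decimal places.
0.866

axis z_2 = (0.8660,0.5000,0.0000); lever o_n−o_2 = (0.9821,2.2990,-2.5981)
cross product → J_v[:, 2] = (-1.2990,2.2500,1.5000)
J_ω[:, 2] = z_2
entry J[3][2] = 0.8660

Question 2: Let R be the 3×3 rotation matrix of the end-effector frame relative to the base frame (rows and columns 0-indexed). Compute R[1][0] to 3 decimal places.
0.433

End-effector x-axis (col 0 of R) = (-0.2500,0.4330,-0.8660)
R[1][0] = 0.4330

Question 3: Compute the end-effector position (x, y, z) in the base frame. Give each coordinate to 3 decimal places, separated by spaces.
after link 1: o_1 = (0.0000, 0.0000, 3.0000)
after link 2: o_2 = (-0.5000, 0.8660, 5.0000)
after link 3: o_3 = (0.4821, 3.1651, 2.4019)

0.482 3.165 2.402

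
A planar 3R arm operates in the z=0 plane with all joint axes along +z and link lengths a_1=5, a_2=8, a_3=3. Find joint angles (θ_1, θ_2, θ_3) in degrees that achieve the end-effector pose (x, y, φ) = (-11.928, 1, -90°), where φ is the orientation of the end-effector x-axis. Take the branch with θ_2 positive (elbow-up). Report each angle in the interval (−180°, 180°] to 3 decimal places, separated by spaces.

wrist centre = target − a_3·(cos φ, sin φ) = (-11.9280, 4.0000)
cos θ_2 = (158.2772−5²−8²)/(2·5·8) = 0.8660; θ_2 = 30.0069° (elbow-up)
β = atan2(4.0000,-11.9280) = 161.4614°; ψ = atan2(4.0008,11.9277) = 18.5427°
θ_1 = β − ψ = 142.9187°
θ_3 = φ − θ_1 − θ_2 = 97.0744° (wrapped to (-180°,180°])

142.919 30.007 97.074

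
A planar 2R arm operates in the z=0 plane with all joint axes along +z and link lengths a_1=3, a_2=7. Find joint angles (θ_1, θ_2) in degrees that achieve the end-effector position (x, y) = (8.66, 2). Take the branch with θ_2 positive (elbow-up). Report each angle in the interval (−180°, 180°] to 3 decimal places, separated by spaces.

-30.005 60.007

cos θ_2 = (78.9956−3²−7²)/(2·3·7) = 0.4999; θ_2 = 60.0069° (elbow-up)
β = atan2(2.0000,8.6600) = 13.0043°; ψ = atan2(6.0626,6.4993) = 43.0091°
θ_1 = β − ψ = -30.0049°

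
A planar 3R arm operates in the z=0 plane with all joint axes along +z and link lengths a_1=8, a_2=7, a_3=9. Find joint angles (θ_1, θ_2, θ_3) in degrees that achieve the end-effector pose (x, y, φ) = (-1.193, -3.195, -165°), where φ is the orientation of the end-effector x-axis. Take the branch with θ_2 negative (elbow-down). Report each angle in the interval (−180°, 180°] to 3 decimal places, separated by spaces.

wrist centre = target − a_3·(cos φ, sin φ) = (7.5003, -0.8656)
cos θ_2 = (57.0043−8²−7²)/(2·8·7) = -0.5000; θ_2 = -119.9975° (elbow-down)
β = atan2(-0.8656,7.5003) = -6.5835°; ψ = atan2(-6.0623,4.5003) = -53.4123°
θ_1 = β − ψ = 46.8288°
θ_3 = φ − θ_1 − θ_2 = -91.8313° (wrapped to (-180°,180°])

46.829 -119.997 -91.831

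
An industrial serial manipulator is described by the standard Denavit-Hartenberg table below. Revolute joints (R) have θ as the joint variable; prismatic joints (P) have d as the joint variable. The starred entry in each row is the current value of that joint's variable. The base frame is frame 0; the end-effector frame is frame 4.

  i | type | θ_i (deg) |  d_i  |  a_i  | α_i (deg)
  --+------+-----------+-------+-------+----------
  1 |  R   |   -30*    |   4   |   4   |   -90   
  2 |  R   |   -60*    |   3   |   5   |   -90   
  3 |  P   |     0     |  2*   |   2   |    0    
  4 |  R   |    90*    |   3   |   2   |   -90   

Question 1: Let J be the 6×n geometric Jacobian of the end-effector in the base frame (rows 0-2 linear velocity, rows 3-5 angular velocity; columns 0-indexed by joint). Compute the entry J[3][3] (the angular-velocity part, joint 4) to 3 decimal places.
0.750

axis z_3 = (0.7500,-0.4330,-0.5000); lever o_n−o_3 = (1.2500,-3.0311,-1.5000)
cross product → J_v[:, 3] = (-0.8660,0.5000,-1.7321)
J_ω[:, 3] = z_3
entry J[3][3] = 0.7500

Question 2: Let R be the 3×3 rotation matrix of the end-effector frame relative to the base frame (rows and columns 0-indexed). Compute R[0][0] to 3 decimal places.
-0.500

End-effector x-axis (col 0 of R) = (-0.5000,-0.8660,-0.0000)
R[0][0] = -0.5000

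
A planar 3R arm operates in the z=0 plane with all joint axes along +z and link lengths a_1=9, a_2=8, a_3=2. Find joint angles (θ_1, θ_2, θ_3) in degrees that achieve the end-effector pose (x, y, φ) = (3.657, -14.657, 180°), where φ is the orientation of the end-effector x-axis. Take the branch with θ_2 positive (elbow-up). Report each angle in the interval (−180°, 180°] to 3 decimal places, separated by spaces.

-89.998 44.997 -134.999

wrist centre = target − a_3·(cos φ, sin φ) = (5.6570, -14.6570)
cos θ_2 = (246.8293−9²−8²)/(2·9·8) = 0.7071; θ_2 = 44.9967° (elbow-up)
β = atan2(-14.6570,5.6570) = -68.8955°; ψ = atan2(5.6565,14.6572) = 21.1027°
θ_1 = β − ψ = -89.9981°
θ_3 = φ − θ_1 − θ_2 = -134.9985° (wrapped to (-180°,180°])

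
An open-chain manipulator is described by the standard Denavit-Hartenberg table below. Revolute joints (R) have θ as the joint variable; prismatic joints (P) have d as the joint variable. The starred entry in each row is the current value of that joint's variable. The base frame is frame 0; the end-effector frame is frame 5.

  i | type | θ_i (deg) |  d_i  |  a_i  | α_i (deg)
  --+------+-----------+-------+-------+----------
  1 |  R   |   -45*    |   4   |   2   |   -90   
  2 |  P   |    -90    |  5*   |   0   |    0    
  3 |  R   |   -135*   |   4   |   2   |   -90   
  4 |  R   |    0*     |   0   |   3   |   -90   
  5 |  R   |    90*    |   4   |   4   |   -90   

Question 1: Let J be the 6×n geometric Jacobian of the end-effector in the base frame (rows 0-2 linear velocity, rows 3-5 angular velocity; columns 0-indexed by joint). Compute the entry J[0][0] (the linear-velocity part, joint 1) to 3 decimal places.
axis z_0 = ẑ; lever o_n−o_0 = (4.4497,2.6213,-2.3640)
cross product → J_v[:, 0] = (-2.6213,4.4497,0.0000)
J_ω[:, 0] = z_0
entry J[0][0] = -2.6213

-2.621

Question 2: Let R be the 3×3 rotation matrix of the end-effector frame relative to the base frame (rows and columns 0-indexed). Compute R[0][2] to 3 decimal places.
End-effector z-axis (col 2 of R) = (0.5000,-0.5000,0.7071)
R[0][2] = 0.5000

0.500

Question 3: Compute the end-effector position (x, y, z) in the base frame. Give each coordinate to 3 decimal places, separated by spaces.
4.450 2.621 -2.364

after link 1: o_1 = (1.4142, -1.4142, 4.0000)
after link 2: o_2 = (4.9497, 2.1213, 4.0000)
after link 3: o_3 = (6.7782, 5.9497, 2.5858)
after link 4: o_4 = (5.2782, 7.4497, 0.4645)
after link 5: o_5 = (4.4497, 2.6213, -2.3640)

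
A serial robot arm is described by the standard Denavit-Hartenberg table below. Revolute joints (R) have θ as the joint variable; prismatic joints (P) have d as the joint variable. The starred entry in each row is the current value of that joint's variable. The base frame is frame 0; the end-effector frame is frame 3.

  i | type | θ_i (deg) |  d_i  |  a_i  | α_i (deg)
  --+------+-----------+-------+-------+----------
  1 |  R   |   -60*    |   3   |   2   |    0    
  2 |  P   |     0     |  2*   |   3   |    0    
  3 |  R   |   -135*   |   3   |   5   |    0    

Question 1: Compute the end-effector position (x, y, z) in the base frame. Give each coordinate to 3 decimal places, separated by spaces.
after link 1: o_1 = (1.0000, -1.7321, 3.0000)
after link 2: o_2 = (2.5000, -4.3301, 5.0000)
after link 3: o_3 = (-2.3296, -3.0360, 8.0000)

-2.330 -3.036 8.000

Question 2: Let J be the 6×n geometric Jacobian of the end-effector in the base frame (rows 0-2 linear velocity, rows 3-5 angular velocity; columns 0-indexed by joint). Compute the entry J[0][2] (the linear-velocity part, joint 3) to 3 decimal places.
-1.294

axis z_2 = (0.0000,0.0000,1.0000); lever o_n−o_2 = (-4.8296,1.2941,3.0000)
cross product → J_v[:, 2] = (-1.2941,-4.8296,0.0000)
J_ω[:, 2] = z_2
entry J[0][2] = -1.2941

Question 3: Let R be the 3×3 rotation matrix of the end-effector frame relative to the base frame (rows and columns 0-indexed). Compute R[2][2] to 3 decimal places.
1.000

End-effector z-axis (col 2 of R) = (0.0000,0.0000,1.0000)
R[2][2] = 1.0000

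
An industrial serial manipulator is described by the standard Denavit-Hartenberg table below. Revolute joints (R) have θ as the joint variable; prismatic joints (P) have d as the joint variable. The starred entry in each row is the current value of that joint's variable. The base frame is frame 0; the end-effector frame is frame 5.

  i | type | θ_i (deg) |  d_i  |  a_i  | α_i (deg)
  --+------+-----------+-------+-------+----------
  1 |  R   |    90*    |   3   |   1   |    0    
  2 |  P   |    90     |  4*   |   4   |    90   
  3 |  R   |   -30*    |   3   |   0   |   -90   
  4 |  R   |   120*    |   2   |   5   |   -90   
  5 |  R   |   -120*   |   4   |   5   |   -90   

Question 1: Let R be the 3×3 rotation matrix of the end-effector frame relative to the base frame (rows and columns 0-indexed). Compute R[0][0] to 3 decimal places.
-0.650

End-effector x-axis (col 0 of R) = (-0.6495,0.4330,0.6250)
R[0][0] = -0.6495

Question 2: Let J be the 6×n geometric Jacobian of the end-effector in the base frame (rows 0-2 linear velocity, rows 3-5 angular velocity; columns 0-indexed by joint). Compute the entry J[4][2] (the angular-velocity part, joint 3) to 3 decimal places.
axis z_2 = (0.0000,1.0000,0.0000); lever o_n−o_2 = (0.9175,2.8349,7.8391)
cross product → J_v[:, 2] = (7.8391,-0.0000,-0.9175)
J_ω[:, 2] = z_2
entry J[4][2] = 1.0000

1.000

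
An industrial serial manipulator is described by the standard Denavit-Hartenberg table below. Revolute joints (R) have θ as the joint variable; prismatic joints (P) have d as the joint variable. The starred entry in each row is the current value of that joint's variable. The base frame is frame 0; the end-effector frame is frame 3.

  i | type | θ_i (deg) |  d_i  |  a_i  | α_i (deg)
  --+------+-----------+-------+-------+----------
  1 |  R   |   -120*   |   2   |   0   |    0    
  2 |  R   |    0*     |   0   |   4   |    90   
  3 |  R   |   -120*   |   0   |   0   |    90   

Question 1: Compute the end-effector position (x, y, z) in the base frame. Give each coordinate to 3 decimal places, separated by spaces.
-2.000 -3.464 2.000

after link 1: o_1 = (0.0000, 0.0000, 2.0000)
after link 2: o_2 = (-2.0000, -3.4641, 2.0000)
after link 3: o_3 = (-2.0000, -3.4641, 2.0000)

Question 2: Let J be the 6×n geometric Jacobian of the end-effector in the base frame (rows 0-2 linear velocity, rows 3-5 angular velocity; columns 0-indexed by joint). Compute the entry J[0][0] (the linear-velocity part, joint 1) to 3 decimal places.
3.464

axis z_0 = ẑ; lever o_n−o_0 = (-2.0000,-3.4641,2.0000)
cross product → J_v[:, 0] = (3.4641,-2.0000,0.0000)
J_ω[:, 0] = z_0
entry J[0][0] = 3.4641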